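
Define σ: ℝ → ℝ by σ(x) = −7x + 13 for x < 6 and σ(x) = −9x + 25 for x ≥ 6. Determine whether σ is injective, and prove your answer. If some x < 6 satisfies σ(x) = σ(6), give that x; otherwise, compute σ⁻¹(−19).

Both pieces are strictly decreasing (slopes −7 and −9), so each is injective on its own interval.
The left piece maps (−∞, 6) onto (−29, ∞); the right piece maps [6, ∞) onto (−∞, −29].
These images are disjoint, so no value is attained by both pieces. Therefore σ is injective.
Because the two images are disjoint, no x < 6 has σ(x) = σ(6), so we compute σ⁻¹(−19): −19 lies in (−29, ∞), so solve −7x + 13 = −19: x = (−19 − 13)/(−7) = 32/7.

32/7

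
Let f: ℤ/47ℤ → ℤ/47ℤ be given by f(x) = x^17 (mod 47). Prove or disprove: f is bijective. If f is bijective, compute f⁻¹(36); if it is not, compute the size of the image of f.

2

Since 47 is prime, the nonzero elements of ℤ/47ℤ form a cyclic group of order 46.
As gcd(17, 46) = 1, raising to the 17th power is a bijection on this group: if s^17 ≡ t^17 then (st^{−1})^17 = 1, and the only element of order dividing gcd(17, 46) = 1 is 1, so s = t.
With f(0) = 0 this makes f injective on all of ℤ/47ℤ, hence bijective (finite equal-size domain and codomain). In particular f is bijective.
Since f is bijective, we find the preimage of 36. The inverse of x ↦ x^17 on (ℤ/47ℤ)^× is x ↦ x^19, because 17·19 = 323 = 7·46 + 1 ≡ 1 (mod 46) and x^{46} = 1 for x ≠ 0 (Fermat). So f⁻¹(36) = 36^19 mod 47.
Repeated squaring mod 47: 36^1 ≡ 36, 36^2 ≡ 36² = 1296 ≡ 27, 36^4 ≡ 27² = 729 ≡ 24, 36^8 ≡ 24² = 576 ≡ 12, 36^16 ≡ 12² = 144 ≡ 3. Since 19 = 16 + 2 + 1, 36^19 ≡ 3·27·36: 3·27 = 81 ≡ 34, then 34·36 = 1224 ≡ 2. So 36^19 ≡ 2 (mod 47).
Hence f⁻¹(36) = 2.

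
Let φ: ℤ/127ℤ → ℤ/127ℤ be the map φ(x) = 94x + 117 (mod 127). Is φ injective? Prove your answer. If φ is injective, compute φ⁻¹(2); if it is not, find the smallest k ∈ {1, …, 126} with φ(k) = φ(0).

Recall that φ is injective if φ(a) = φ(b) implies a = b.
If φ(a) = φ(b), then 94a ≡ 94b (mod 127). Because gcd(94, 127) = 1, we may cancel 94 to get a ≡ b (mod 127).
So φ is injective.
We now compute 94⁻¹ mod 127 explicitly. Euclid's algorithm: 127 = 1·94 + 33, 94 = 2·33 + 28, 33 = 1·28 + 5, 28 = 5·5 + 3, 5 = 1·3 + 2, 3 = 1·2 + 1; back-substituting gives 1 = 50·94 − 37·127, so 94⁻¹ ≡ 50 (mod 127).
Since φ is injective, we find φ⁻¹(2): we need 94x ≡ 2 − 117 ≡ 12 (mod 127). Using 94⁻¹ = 50: x ≡ 50·12 = 600 = 4·127 + 92, so x = 92.
Check: φ(92) = 94·92 + 117 = 8765 = 69·127 + 2 ≡ 2 (mod 127).

92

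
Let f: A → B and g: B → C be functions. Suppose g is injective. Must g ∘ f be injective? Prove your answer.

not injective

No. Take A = {0, 1}, B = C = {0, 1}, f(0) = f(1) = 0, and g = identity (injective).
Then (g ∘ f)(0) = (g ∘ f)(1) = 0 with 0 ≠ 1, so g ∘ f is not injective.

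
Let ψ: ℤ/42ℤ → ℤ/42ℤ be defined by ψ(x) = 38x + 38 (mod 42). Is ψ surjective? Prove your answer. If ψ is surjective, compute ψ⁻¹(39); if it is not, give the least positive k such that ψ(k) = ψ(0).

21

Since gcd(38, 42) = 2, we have 38x ≡ 0 (mod 2) for all x, so ψ(x) ≡ 0 (mod 2).
But 1 ≢ 0 (mod 2), so 1 ∈ ℤ/42ℤ has no preimage. Thus ψ is not surjective.
Since ψ is not surjective, we find the least positive k with ψ(k) = ψ(0): this means 38k ≡ 0 (mod 42), i.e. 42 ∣ 38k. Since gcd(38, 42) = 2, dividing through by 2 this holds exactly when 21 ∣ 19k, and as gcd(19, 21) = 1, exactly when 21 ∣ k.
The smallest positive such k is 21.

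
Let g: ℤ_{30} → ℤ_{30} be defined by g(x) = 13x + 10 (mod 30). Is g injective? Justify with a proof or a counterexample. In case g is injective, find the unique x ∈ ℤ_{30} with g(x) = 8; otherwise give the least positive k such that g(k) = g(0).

16

If g(u) = g(v), then 13u ≡ 13v (mod 30). Because gcd(13, 30) = 1, we may cancel 13 to get u ≡ v (mod 30).
Therefore g is injective.
We now compute 13⁻¹ mod 30 explicitly. Euclid's algorithm: 30 = 2·13 + 4, 13 = 3·4 + 1; back-substituting gives 1 = 7·13 − 3·30, so 13⁻¹ ≡ 7 (mod 30).
Since g is injective, we compute g⁻¹(8): solve 13x + 10 ≡ 8 (mod 30), i.e. 13x ≡ 28 (mod 30).
Multiplying by 13⁻¹ = 7 gives x ≡ 7·28 = 196 = 6·30 + 16 ≡ 16 (mod 30).
Check: g(16) = 13·16 + 10 = 218 = 7·30 + 8 ≡ 8 (mod 30).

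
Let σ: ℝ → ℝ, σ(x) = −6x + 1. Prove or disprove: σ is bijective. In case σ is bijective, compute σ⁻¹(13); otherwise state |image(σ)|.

Suppose σ(u) = σ(v). Then −6u + 1 = −6v + 1, hence −6u = −6v, so u = v.
For any y ∈ ℝ, x = (y − 1)/(−6) satisfies σ(x) = y.
Therefore σ is bijective.
Since σ is bijective, we compute σ⁻¹(13) = (13 − 1)/(−6) = −2.

-2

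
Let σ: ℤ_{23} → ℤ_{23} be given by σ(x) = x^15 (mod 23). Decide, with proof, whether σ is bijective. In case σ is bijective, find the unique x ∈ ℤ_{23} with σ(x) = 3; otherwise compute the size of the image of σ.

Since 23 is prime, the nonzero elements of ℤ_{23} form a cyclic group of order 22.
As gcd(15, 22) = 1, raising to the 15th power is a bijection on this group: if s^15 ≡ t^15 then (st^{−1})^15 = 1, and the only element of order dividing gcd(15, 22) = 1 is 1, so s = t.
With σ(0) = 0 this makes σ injective on all of ℤ_{23}, hence bijective (finite equal-size domain and codomain). In particular σ is bijective.
Since σ is bijective, we find the preimage of 3. The inverse of x ↦ x^15 on (ℤ_{23})^× is x ↦ x^3, because 15·3 = 45 = 2·22 + 1 ≡ 1 (mod 22) and x^{22} = 1 for x ≠ 0 (Fermat). So σ⁻¹(3) = 3^3 mod 23.
Repeated squaring mod 23: 3^1 ≡ 3, 3^2 ≡ 3² = 9. Since 3 = 2 + 1, 3^3 ≡ 9·3: 9·3 = 27 ≡ 4. So 3^3 ≡ 4 (mod 23).
Hence σ⁻¹(3) = 4.

4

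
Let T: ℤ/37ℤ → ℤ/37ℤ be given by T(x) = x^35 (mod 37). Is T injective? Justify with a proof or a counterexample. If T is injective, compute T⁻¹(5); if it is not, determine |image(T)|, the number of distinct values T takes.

Since 37 is prime, the nonzero elements of ℤ/37ℤ form a cyclic group of order 36.
As gcd(35, 36) = 1, raising to the 35th power is a bijection on this group: if u^35 ≡ v^35 then (uv^{−1})^35 = 1, and the only element of order dividing gcd(35, 36) = 1 is 1, so u = v.
With T(0) = 0 this makes T injective on all of ℤ/37ℤ, hence bijective (finite equal-size domain and codomain). In particular T is injective.
Since T is injective, we find the preimage of 5. The inverse of x ↦ x^35 on (ℤ/37ℤ)^× is x ↦ x^35, because 35·35 = 1225 = 34·36 + 1 ≡ 1 (mod 36) and x^{36} = 1 for x ≠ 0 (Fermat). So T⁻¹(5) = 5^35 mod 37.
Repeated squaring mod 37: 5^1 ≡ 5, 5^2 ≡ 5² = 25, 5^4 ≡ 25² = 625 ≡ 33, 5^8 ≡ 33² = 1089 ≡ 16, 5^16 ≡ 16² = 256 ≡ 34, 5^32 ≡ 34² = 1156 ≡ 9. Since 35 = 32 + 2 + 1, 5^35 ≡ 9·25·5: 9·25 = 225 ≡ 3, then 3·5 = 15. So 5^35 ≡ 15 (mod 37).
Hence T⁻¹(5) = 15.

15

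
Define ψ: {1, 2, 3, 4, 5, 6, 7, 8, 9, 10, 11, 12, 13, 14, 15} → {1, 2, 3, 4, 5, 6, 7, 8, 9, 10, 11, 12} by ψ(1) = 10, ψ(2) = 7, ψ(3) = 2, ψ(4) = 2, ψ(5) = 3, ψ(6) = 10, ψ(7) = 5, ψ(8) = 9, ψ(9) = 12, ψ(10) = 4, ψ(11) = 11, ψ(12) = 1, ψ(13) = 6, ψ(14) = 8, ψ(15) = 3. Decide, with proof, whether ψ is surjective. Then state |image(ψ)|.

12

Every element of the codomain has a preimage: 1 = ψ(12), 2 = ψ(3), 3 = ψ(5), 4 = ψ(10), 5 = ψ(7), 6 = ψ(13), 7 = ψ(2), 8 = ψ(14), 9 = ψ(8), 10 = ψ(1), 11 = ψ(11), 12 = ψ(9).
Hence ψ is surjective.
The image of ψ is {1, 2, 3, 4, 5, 6, 7, 8, 9, 10, 11, 12}, which has 12 elements.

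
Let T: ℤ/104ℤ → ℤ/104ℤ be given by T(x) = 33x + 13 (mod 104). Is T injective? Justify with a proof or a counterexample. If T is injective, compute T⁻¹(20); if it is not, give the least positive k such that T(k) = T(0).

If T(a) = T(b), then 33a ≡ 33b (mod 104). Because gcd(33, 104) = 1, we may cancel 33 to get a ≡ b (mod 104).
So T is injective.
We now compute 33⁻¹ mod 104 explicitly. Euclid's algorithm: 104 = 3·33 + 5, 33 = 6·5 + 3, 5 = 1·3 + 2, 3 = 1·2 + 1; back-substituting gives 1 = 41·33 − 13·104, so 33⁻¹ ≡ 41 (mod 104).
Since T is injective, we find T⁻¹(20): we need 33x ≡ 20 − 13 ≡ 7 (mod 104). Using 33⁻¹ = 41: x ≡ 41·7 = 287 = 2·104 + 79, so x = 79.
Check: T(79) = 33·79 + 13 = 2620 = 25·104 + 20 ≡ 20 (mod 104).

79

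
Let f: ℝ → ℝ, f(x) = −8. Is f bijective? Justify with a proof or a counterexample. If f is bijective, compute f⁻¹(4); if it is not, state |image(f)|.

By definition, f is injective if f(s) = f(t) implies s = t.
f(0) = −8 = f(1) with 0 ≠ 1, so f is not injective, hence not bijective.
Since f is not bijective, we state |image(f)|: the image of f is {−8}, which has 1 element.

1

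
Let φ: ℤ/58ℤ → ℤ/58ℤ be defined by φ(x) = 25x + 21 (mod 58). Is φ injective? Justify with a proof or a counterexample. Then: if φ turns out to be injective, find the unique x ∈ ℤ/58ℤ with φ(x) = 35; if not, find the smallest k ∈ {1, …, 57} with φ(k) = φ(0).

Recall: injectivity means: for all s, t in the domain, φ(s) = φ(t) implies s = t.
If φ(s) = φ(t), then 25s ≡ 25t (mod 58). Because gcd(25, 58) = 1, we may cancel 25 to get s ≡ t (mod 58).
Hence φ is injective.
We now compute 25⁻¹ mod 58 explicitly. Euclid's algorithm: 58 = 2·25 + 8, 25 = 3·8 + 1; back-substituting gives 1 = 7·25 − 3·58, so 25⁻¹ ≡ 7 (mod 58).
Since φ is injective, we compute φ⁻¹(35): solve 25x + 21 ≡ 35 (mod 58), i.e. 25x ≡ 14 (mod 58).
Multiplying by 25⁻¹ = 7 gives x ≡ 7·14 = 98 = 1·58 + 40 ≡ 40 (mod 58).
Check: φ(40) = 25·40 + 21 = 1021 = 17·58 + 35 ≡ 35 (mod 58).

40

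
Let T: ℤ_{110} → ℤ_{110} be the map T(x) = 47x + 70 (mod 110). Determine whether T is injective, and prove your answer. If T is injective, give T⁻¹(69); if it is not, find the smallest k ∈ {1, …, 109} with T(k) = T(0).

7

Suppose T(x_1) = T(x_2) in ℤ_{110}. Then 47x_1 + 70 ≡ 47x_2 + 70 (mod 110), therefore 47(x_1 − x_2) ≡ 0 (mod 110).
Since gcd(47, 110) = 1, 47 is invertible modulo 110, thus x_1 − x_2 ≡ 0 (mod 110), i.e. x_1 = x_2.
Therefore T is injective.
We now compute 47⁻¹ mod 110 explicitly. Euclid's algorithm: 110 = 2·47 + 16, 47 = 2·16 + 15, 16 = 1·15 + 1; back-substituting gives 1 = 103·47 − 44·110, so 47⁻¹ ≡ 103 (mod 110).
Since T is injective, we find T⁻¹(69): we need 47x ≡ 69 − 70 ≡ 109 (mod 110). Using 47⁻¹ = 103: x ≡ 103·109 = 11227 = 102·110 + 7, so x = 7.
Check: T(7) = 47·7 + 70 = 399 = 3·110 + 69 ≡ 69 (mod 110).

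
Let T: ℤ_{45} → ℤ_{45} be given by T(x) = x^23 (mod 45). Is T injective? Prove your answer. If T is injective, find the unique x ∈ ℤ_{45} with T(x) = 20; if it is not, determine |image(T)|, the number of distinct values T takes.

35

T(0) = 0^23 = 0.
T(15): Repeated squaring mod 45: 15^1 ≡ 15, 15^2 ≡ 15² = 225 ≡ 0, 15^4 ≡ 0² = 0, 15^8 ≡ 0² = 0, 15^16 ≡ 0² = 0. Since 23 = 16 + 4 + 2 + 1, 15^23 ≡ 0·0·0·15: 0·0 = 0, then 0·0 = 0, then 0·15 = 0. So 15^23 ≡ 0 (mod 45).
So T(0) = T(15) = 0 while 0 ≠ 15, therefore T is not injective.
Since T is not injective, we determine |image(T)|. Computing x^23 mod 45 for each x (by repeated squaring, reducing mod 45 at every step), the values T(0), T(1), …, T(44) are: 0, 1, 23, 27, 34, 20, 36, 13, 17, 9, 10, 41, 18, 7, 29, 0, 31, 8, 27, 19, 5, 36, 43, 2, 9, 40, 26, 18, 37, 14, 0, 16, 38, 27, 4, 35, 36, 28, 32, 9, 25, 11, 18, 22, 44.
The distinct values are {0, 1, 2, 4, 5, 7, 8, 9, 10, 11, 13, 14, 16, 17, 18, 19, 20, 22, 23, 25, 26, 27, 28, 29, 31, 32, 34, 35, 36, 37, 38, 40, 41, 43, 44}; there are 35 of them.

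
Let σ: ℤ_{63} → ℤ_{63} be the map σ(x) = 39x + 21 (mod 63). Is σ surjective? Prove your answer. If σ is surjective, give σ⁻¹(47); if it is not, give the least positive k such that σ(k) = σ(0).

Since gcd(39, 63) = 3, we have 39x ≡ 0 (mod 3) for all x, so σ(x) ≡ 0 (mod 3).
But 1 ≢ 0 (mod 3), so 1 ∈ ℤ_{63} has no preimage. Therefore σ is not surjective.
Since σ is not surjective, we find the least positive k with σ(k) = σ(0): this means 39k ≡ 0 (mod 63), i.e. 63 ∣ 39k. Since gcd(39, 63) = 3, dividing through by 3 this holds exactly when 21 ∣ 13k, and as gcd(13, 21) = 1, exactly when 21 ∣ k.
The smallest positive such k is 21.

21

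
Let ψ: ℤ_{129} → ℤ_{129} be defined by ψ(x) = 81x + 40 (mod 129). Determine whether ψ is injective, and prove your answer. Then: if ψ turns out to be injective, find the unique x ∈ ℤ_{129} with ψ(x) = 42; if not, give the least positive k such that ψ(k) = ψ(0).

We have gcd(81, 129) = 3 > 1. Taking u = 0 and v = 43: ψ(0) = 40 and ψ(43) = 81·43 + 40 = 3523 ≡ 40 (mod 129).
So ψ(0) = ψ(43) while 0 ≠ 43, hence ψ is not injective.
Since ψ is not injective, we find the least positive k with ψ(k) = ψ(0): this means 81k ≡ 0 (mod 129), i.e. 129 ∣ 81k. Since gcd(81, 129) = 3, dividing through by 3 this holds exactly when 43 ∣ 27k, and as gcd(27, 43) = 1, exactly when 43 ∣ k.
The smallest positive such k is 43.

43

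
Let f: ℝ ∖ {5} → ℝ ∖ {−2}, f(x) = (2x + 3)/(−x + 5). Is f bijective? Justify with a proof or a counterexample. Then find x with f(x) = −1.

-8

Suppose f(a) = f(b). Cross-multiplying: (2a + 3)(−b + 5) = (2b + 3)(−a + 5).
Expanding both sides and cancelling the symmetric terms leaves 13·(a − b) = 0. Since 13 ≠ 0, a = b. Thus f is injective.
For any y ≠ −2, solving y(−x + 5) = 2x + 3 for x gives a well-defined x ≠ 5. So f is surjective.
Therefore f is bijective.
Solving f(x) = −1: cross-multiplying gives 2x + 3 = −1(−x + 5), which rearranges to 1x = −8, so x = −8.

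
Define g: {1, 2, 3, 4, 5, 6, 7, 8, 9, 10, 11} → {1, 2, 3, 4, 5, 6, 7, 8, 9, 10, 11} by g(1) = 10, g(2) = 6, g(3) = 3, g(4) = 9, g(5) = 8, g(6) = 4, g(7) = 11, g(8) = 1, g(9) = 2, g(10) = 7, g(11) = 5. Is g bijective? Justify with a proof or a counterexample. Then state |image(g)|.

11

The values 10, 6, 3, 9, 8, 4, 11, 1, 2, 7, 5 are a permutation of {1, 2, 3, 4, 5, 6, 7, 8, 9, 10, 11}: each element appears exactly once.
So g is injective and surjective, hence bijective.
The image of g is {1, 2, 3, 4, 5, 6, 7, 8, 9, 10, 11}, which has 11 elements.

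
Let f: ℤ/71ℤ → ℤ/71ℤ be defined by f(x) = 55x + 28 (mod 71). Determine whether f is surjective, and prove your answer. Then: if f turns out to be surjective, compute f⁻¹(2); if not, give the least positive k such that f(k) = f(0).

Since gcd(55, 71) = 1, 55 is invertible modulo 71. Euclid's algorithm: 71 = 1·55 + 16, 55 = 3·16 + 7, 16 = 2·7 + 2, 7 = 3·2 + 1; back-substituting gives 1 = 31·55 − 24·71, so 55⁻¹ ≡ 31 (mod 71).
For any y ∈ ℤ/71ℤ, x = 31(y − 28) mod 71 satisfies f(x) = 55·31(y − 28) + 28 ≡ y (since 55·31 ≡ 1 mod 71). So every y has a preimage.
Hence f is surjective.
Since f is surjective, we compute f⁻¹(2): solve 55x + 28 ≡ 2 (mod 71), i.e. 55x ≡ 45 (mod 71).
Multiplying by 55⁻¹ = 31 gives x ≡ 31·45 = 1395 = 19·71 + 46 ≡ 46 (mod 71).
Check: f(46) = 55·46 + 28 = 2558 = 36·71 + 2 ≡ 2 (mod 71).

46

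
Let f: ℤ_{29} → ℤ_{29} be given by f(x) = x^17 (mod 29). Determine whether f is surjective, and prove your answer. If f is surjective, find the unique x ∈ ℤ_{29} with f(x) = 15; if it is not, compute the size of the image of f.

10

Since 29 is prime, the nonzero elements of ℤ_{29} form a cyclic group of order 28.
As gcd(17, 28) = 1, raising to the 17th power is a bijection on this group: if u^17 ≡ v^17 then (uv^{−1})^17 = 1, and the only element of order dividing gcd(17, 28) = 1 is 1, so u = v.
With f(0) = 0 this makes f injective on all of ℤ_{29}, hence bijective (finite equal-size domain and codomain). In particular f is surjective.
Since f is surjective, we find the preimage of 15. The inverse of x ↦ x^17 on (ℤ_{29})^× is x ↦ x^5, because 17·5 = 85 = 3·28 + 1 ≡ 1 (mod 28) and x^{28} = 1 for x ≠ 0 (Fermat). So f⁻¹(15) = 15^5 mod 29.
Repeated squaring mod 29: 15^1 ≡ 15, 15^2 ≡ 15² = 225 ≡ 22, 15^4 ≡ 22² = 484 ≡ 20. Since 5 = 4 + 1, 15^5 ≡ 20·15: 20·15 = 300 ≡ 10. So 15^5 ≡ 10 (mod 29).
Hence f⁻¹(15) = 10.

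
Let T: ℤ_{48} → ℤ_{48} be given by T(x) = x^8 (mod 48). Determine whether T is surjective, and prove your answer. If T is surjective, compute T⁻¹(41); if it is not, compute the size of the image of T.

4

T(2): Repeated squaring mod 48: 2^1 ≡ 2, 2^2 ≡ 2² = 4, 2^4 ≡ 4² = 16, 2^8 ≡ 16² = 256 ≡ 16. So 2^8 ≡ 16 (mod 48).
T(4): Repeated squaring mod 48: 4^1 ≡ 4, 4^2 ≡ 4² = 16, 4^4 ≡ 16² = 256 ≡ 16, 4^8 ≡ 16² = 256 ≡ 16. So 4^8 ≡ 16 (mod 48).
So T(2) = T(4) = 16 while 2 ≠ 4, therefore T is not injective.
A non-injective map from the 48-element set ℤ_{48} to itself takes at most 47 distinct values, so it cannot be surjective. Hence T is not surjective.
Since T is not surjective, we determine |image(T)|. Computing x^8 mod 48 for each x (by repeated squaring, reducing mod 48 at every step), the values T(0), T(1), …, T(47) are: 0, 1, 16, 33, 16, 1, 0, 1, 16, 33, 16, 1, 0, 1, 16, 33, 16, 1, 0, 1, 16, 33, 16, 1, 0, 1, 16, 33, 16, 1, 0, 1, 16, 33, 16, 1, 0, 1, 16, 33, 16, 1, 0, 1, 16, 33, 16, 1.
The distinct values are {0, 1, 16, 33}; there are 4 of them.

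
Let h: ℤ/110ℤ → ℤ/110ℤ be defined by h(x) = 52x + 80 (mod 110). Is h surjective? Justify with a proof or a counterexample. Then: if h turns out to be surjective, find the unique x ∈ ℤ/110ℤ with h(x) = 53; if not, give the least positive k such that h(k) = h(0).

Recall: surjectivity means every element of the codomain has a preimage under h.
Since gcd(52, 110) = 2, we have 52x ≡ 0 (mod 2) for all x, so h(x) ≡ 0 (mod 2).
But 1 ≢ 0 (mod 2), so 1 ∈ ℤ/110ℤ has no preimage. Therefore h is not surjective.
Since h is not surjective, we find the least positive k with h(k) = h(0): this means 52k ≡ 0 (mod 110), i.e. 110 ∣ 52k. Since gcd(52, 110) = 2, dividing through by 2 this holds exactly when 55 ∣ 26k, and as gcd(26, 55) = 1, exactly when 55 ∣ k.
The smallest positive such k is 55.

55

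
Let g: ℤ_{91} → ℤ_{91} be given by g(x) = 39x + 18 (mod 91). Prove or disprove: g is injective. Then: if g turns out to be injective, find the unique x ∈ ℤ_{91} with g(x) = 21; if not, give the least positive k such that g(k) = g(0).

Recall: g is injective when g(x_1) = g(x_2) forces x_1 = x_2.
We have gcd(39, 91) = 13 > 1. Taking x_1 = 0 and x_2 = 7: g(0) = 18 and g(7) = 39·7 + 18 = 291 ≡ 18 (mod 91).
So g(0) = g(7) while 0 ≠ 7, hence g is not injective.
Since g is not injective, we find the least positive k with g(k) = g(0): this means 39k ≡ 0 (mod 91), i.e. 91 ∣ 39k. Since gcd(39, 91) = 13, dividing through by 13 this holds exactly when 7 ∣ 3k, and as gcd(3, 7) = 1, exactly when 7 ∣ k.
The smallest positive such k is 7.

7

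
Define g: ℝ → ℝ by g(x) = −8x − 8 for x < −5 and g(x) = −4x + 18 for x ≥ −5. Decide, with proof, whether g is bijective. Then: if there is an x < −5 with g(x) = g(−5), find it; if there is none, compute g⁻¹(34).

Both pieces are strictly decreasing (slopes −8 and −4), so each is injective on its own interval.
The left piece maps (−∞, −5) onto (32, ∞); the right piece maps [−5, ∞) onto (−∞, 38].
These images overlap. In particular g(−5) = 38 (right piece), and solving −8x − 8 = 38 on the left piece gives x = −23/4 < −5.
So g(−23/4) = g(−5) with −23/4 ≠ −5, and g is not injective, hence not bijective. This x = −23/4 is the requested value below −5.

-23/4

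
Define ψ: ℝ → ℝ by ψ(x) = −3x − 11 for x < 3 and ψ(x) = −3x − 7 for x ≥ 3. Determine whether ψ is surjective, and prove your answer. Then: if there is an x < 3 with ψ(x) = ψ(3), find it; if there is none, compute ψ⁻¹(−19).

Both pieces are strictly decreasing (slopes −3 and −3), so each is injective on its own interval.
The left piece maps (−∞, 3) onto (−20, ∞); the right piece maps [3, ∞) onto (−∞, −16].
The union (−20, ∞) ∪ (−∞, −16] covers ℝ, so ψ is surjective.
For the follow-up: the images overlap, so an x < 3 with ψ(x) = ψ(3) exists. ψ(3) = −16; solving −3x − 11 = −16 for x < 3 gives x = (−16 + 11)/(−3) = 5/3.

5/3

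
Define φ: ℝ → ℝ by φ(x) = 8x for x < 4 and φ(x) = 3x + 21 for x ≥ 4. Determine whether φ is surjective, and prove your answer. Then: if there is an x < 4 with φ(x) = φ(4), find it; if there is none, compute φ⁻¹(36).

5

Both pieces are strictly increasing (slopes 8 and 3), so each is injective on its own interval.
The left piece maps (−∞, 4) onto (−∞, 32); the right piece maps [4, ∞) onto [33, ∞).
The union (−∞, 32) ∪ [33, ∞) omits the interval between 32 and 33; in particular 32 has no preimage. So φ is not surjective.
Because the two images are disjoint, no x < 4 has φ(x) = φ(4), so we compute φ⁻¹(36): 36 lies in [33, ∞), so solve 3x + 21 = 36: x = (36 − 21)/3 = 5.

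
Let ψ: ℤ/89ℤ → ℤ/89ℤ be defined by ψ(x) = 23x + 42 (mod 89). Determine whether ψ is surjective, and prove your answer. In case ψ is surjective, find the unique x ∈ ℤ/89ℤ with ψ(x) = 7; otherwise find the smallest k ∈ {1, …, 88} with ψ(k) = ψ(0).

72

Since gcd(23, 89) = 1, 23 is invertible modulo 89. Euclid's algorithm: 89 = 3·23 + 20, 23 = 1·20 + 3, 20 = 6·3 + 2, 3 = 1·2 + 1; back-substituting gives 1 = 31·23 − 8·89, so 23⁻¹ ≡ 31 (mod 89).
For any y ∈ ℤ/89ℤ, x = 31(y − 42) mod 89 satisfies ψ(x) = 23·31(y − 42) + 42 ≡ y (since 23·31 ≡ 1 mod 89). So every y has a preimage.
So ψ is surjective.
Since ψ is surjective, we find ψ⁻¹(7): we need 23x ≡ 7 − 42 ≡ 54 (mod 89). Using 23⁻¹ = 31: x ≡ 31·54 = 1674 = 18·89 + 72, so x = 72.
Check: ψ(72) = 23·72 + 42 = 1698 = 19·89 + 7 ≡ 7 (mod 89).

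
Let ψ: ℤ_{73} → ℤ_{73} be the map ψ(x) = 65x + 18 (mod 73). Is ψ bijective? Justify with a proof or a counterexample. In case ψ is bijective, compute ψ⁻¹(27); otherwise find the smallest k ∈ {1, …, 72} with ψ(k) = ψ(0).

Suppose ψ(x_1) = ψ(x_2) in ℤ_{73}. Then 65x_1 + 18 ≡ 65x_2 + 18 (mod 73), hence 65(x_1 − x_2) ≡ 0 (mod 73).
Since gcd(65, 73) = 1, 65 is invertible modulo 73, thus x_1 − x_2 ≡ 0 (mod 73), i.e. x_1 = x_2.
We now compute 65⁻¹ mod 73 explicitly. Euclid's algorithm: 73 = 1·65 + 8, 65 = 8·8 + 1; back-substituting gives 1 = 9·65 − 8·73, so 65⁻¹ ≡ 9 (mod 73).
For any y ∈ ℤ_{73}, x = 9(y − 18) mod 73 satisfies ψ(x) = 65·9(y − 18) + 18 ≡ y (since 65·9 ≡ 1 mod 73). So every y has a preimage.
Therefore ψ is bijective.
Since ψ is bijective, we find ψ⁻¹(27): we need 65x ≡ 27 − 18 ≡ 9 (mod 73). Using 65⁻¹ = 9: x ≡ 9·9 = 81 = 1·73 + 8, so x = 8.
Check: ψ(8) = 65·8 + 18 = 538 = 7·73 + 27 ≡ 27 (mod 73).

8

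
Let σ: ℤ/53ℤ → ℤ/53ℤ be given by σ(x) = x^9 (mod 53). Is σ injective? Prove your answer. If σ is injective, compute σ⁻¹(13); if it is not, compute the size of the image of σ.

24

Since 53 is prime, the nonzero elements of ℤ/53ℤ form a cyclic group of order 52.
As gcd(9, 52) = 1, raising to the 9th power is a bijection on this group: if x_1^9 ≡ x_2^9 then (x_1x_2^{−1})^9 = 1, and the only element of order dividing gcd(9, 52) = 1 is 1, so x_1 = x_2.
With σ(0) = 0 this makes σ injective on all of ℤ/53ℤ, hence bijective (finite equal-size domain and codomain). In particular σ is injective.
Since σ is injective, we find the preimage of 13. The inverse of x ↦ x^9 on (ℤ/53ℤ)^× is x ↦ x^29, because 9·29 = 261 = 5·52 + 1 ≡ 1 (mod 52) and x^{52} = 1 for x ≠ 0 (Fermat). So σ⁻¹(13) = 13^29 mod 53.
Repeated squaring mod 53: 13^1 ≡ 13, 13^2 ≡ 13² = 169 ≡ 10, 13^4 ≡ 10² = 100 ≡ 47, 13^8 ≡ 47² = 2209 ≡ 36, 13^16 ≡ 36² = 1296 ≡ 24. Since 29 = 16 + 8 + 4 + 1, 13^29 ≡ 24·36·47·13: 24·36 = 864 ≡ 16, then 16·47 = 752 ≡ 10, then 10·13 = 130 ≡ 24. So 13^29 ≡ 24 (mod 53).
Hence σ⁻¹(13) = 24.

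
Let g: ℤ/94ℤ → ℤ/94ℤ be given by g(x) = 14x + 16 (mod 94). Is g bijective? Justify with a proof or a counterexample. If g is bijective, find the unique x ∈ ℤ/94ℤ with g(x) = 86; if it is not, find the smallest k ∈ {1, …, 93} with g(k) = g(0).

47

We have gcd(14, 94) = 2 > 1. Taking x_1 = 0 and x_2 = 47: g(0) = 16 and g(47) = 14·47 + 16 = 674 ≡ 16 (mod 94).
So g(0) = g(47) while 0 ≠ 47, thus g is not injective, hence not bijective.
Since g is not bijective, we find the least positive k with g(k) = g(0): this means 14k ≡ 0 (mod 94), i.e. 94 ∣ 14k. Since gcd(14, 94) = 2, dividing through by 2 this holds exactly when 47 ∣ 7k, and as gcd(7, 47) = 1, exactly when 47 ∣ k.
The smallest positive such k is 47.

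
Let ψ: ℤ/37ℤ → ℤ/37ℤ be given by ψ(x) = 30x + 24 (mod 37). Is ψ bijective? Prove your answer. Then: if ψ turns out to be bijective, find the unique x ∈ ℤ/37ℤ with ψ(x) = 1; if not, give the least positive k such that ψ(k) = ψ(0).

Suppose ψ(u) = ψ(v) in ℤ/37ℤ. Then 30u + 24 ≡ 30v + 24 (mod 37), thus 30(u − v) ≡ 0 (mod 37).
Since gcd(30, 37) = 1, 30 is invertible modulo 37, thus u − v ≡ 0 (mod 37), i.e. u = v.
We now compute 30⁻¹ mod 37 explicitly. Euclid's algorithm: 37 = 1·30 + 7, 30 = 4·7 + 2, 7 = 3·2 + 1; back-substituting gives 1 = 21·30 − 17·37, so 30⁻¹ ≡ 21 (mod 37).
Then y ↦ 21(y − 24) is a two-sided inverse to ψ, so every y ∈ ℤ/37ℤ has a preimage.
Thus ψ is bijective.
Since ψ is bijective, we find ψ⁻¹(1): we need 30x ≡ 1 − 24 ≡ 14 (mod 37). Using 30⁻¹ = 21: x ≡ 21·14 = 294 = 7·37 + 35, so x = 35.
Check: ψ(35) = 30·35 + 24 = 1074 = 29·37 + 1 ≡ 1 (mod 37).

35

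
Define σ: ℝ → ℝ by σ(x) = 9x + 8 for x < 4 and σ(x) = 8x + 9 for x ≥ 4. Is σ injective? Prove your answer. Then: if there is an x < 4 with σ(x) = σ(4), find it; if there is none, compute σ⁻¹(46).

11/3

Both pieces are strictly increasing (slopes 9 and 8), so each is injective on its own interval.
The left piece maps (−∞, 4) onto (−∞, 44); the right piece maps [4, ∞) onto [41, ∞).
These images overlap. In particular σ(4) = 41 (right piece), and solving 9x + 8 = 41 on the left piece gives x = 11/3 < 4.
So σ(11/3) = σ(4) with 11/3 ≠ 4, and σ is not injective. This x = 11/3 is the requested value below 4.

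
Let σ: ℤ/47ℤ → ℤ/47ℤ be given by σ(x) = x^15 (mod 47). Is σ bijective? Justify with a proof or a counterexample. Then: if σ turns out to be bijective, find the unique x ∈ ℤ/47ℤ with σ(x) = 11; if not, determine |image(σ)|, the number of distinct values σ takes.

Since 47 is prime, the nonzero elements of ℤ/47ℤ form a cyclic group of order 46.
As gcd(15, 46) = 1, raising to the 15th power is a bijection on this group: if s^15 ≡ t^15 then (st^{−1})^15 = 1, and the only element of order dividing gcd(15, 46) = 1 is 1, so s = t.
With σ(0) = 0 this makes σ injective on all of ℤ/47ℤ, hence bijective (finite equal-size domain and codomain). In particular σ is bijective.
Since σ is bijective, we find the preimage of 11. The inverse of x ↦ x^15 on (ℤ/47ℤ)^× is x ↦ x^43, because 15·43 = 645 = 14·46 + 1 ≡ 1 (mod 46) and x^{46} = 1 for x ≠ 0 (Fermat). So σ⁻¹(11) = 11^43 mod 47.
Repeated squaring mod 47: 11^1 ≡ 11, 11^2 ≡ 11² = 121 ≡ 27, 11^4 ≡ 27² = 729 ≡ 24, 11^8 ≡ 24² = 576 ≡ 12, 11^16 ≡ 12² = 144 ≡ 3, 11^32 ≡ 3² = 9. Since 43 = 32 + 8 + 2 + 1, 11^43 ≡ 9·12·27·11: 9·12 = 108 ≡ 14, then 14·27 = 378 ≡ 2, then 2·11 = 22. So 11^43 ≡ 22 (mod 47).
Hence σ⁻¹(11) = 22.

22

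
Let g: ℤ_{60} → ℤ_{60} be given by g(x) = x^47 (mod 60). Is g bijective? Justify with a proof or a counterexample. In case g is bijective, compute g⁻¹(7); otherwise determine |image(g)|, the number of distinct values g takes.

45

g(0) = 0^47 = 0.
g(30): Repeated squaring mod 60: 30^1 ≡ 30, 30^2 ≡ 30² = 900 ≡ 0, 30^4 ≡ 0² = 0, 30^8 ≡ 0² = 0, 30^16 ≡ 0² = 0, 30^32 ≡ 0² = 0. Since 47 = 32 + 8 + 4 + 2 + 1, 30^47 ≡ 0·0·0·0·30: 0·0 = 0, then 0·0 = 0, then 0·0 = 0, then 0·30 = 0. So 30^47 ≡ 0 (mod 60).
So g(0) = g(30) = 0 while 0 ≠ 30, so g is not injective, hence not bijective.
Since g is not bijective, we determine |image(g)|. Computing x^47 mod 60 for each x (by repeated squaring, reducing mod 60 at every step), the values g(0), g(1), …, g(59) are: 0, 1, 8, 27, 4, 5, 36, 43, 32, 9, 40, 11, 48, 37, 44, 15, 16, 53, 12, 19, 20, 21, 28, 47, 24, 25, 56, 3, 52, 29, 0, 31, 8, 57, 4, 35, 36, 13, 32, 39, 40, 41, 48, 7, 44, 45, 16, 23, 12, 49, 20, 51, 28, 17, 24, 55, 56, 33, 52, 59.
The distinct values are {0, 1, 3, 4, 5, 7, 8, 9, 11, 12, 13, 15, 16, 17, 19, 20, 21, 23, 24, 25, 27, 28, 29, 31, 32, 33, 35, 36, 37, 39, 40, 41, 43, 44, 45, 47, 48, 49, 51, 52, 53, 55, 56, 57, 59}; there are 45 of them.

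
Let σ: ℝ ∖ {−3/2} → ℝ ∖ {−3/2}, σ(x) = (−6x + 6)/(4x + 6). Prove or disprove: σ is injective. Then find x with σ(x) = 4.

-9/11

Suppose σ(a) = σ(b). Cross-multiplying: (−6a + 6)(4b + 6) = (−6b + 6)(4a + 6).
Expanding both sides and cancelling the symmetric terms leaves −60·(a − b) = 0. Since −60 ≠ 0, a = b. Therefore σ is injective.
Solving σ(x) = 4: cross-multiplying gives −6x + 6 = 4(4x + 6), which rearranges to −22x = 18, so x = −9/11.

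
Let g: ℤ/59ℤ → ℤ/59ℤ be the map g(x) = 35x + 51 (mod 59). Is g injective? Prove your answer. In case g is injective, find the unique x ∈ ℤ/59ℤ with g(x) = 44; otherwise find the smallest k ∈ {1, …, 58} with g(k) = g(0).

Recall: injectivity means: for all x_1, x_2 in the domain, g(x_1) = g(x_2) implies x_1 = x_2.
Suppose g(x_1) = g(x_2) in ℤ/59ℤ. Then 35x_1 + 51 ≡ 35x_2 + 51 (mod 59), therefore 35(x_1 − x_2) ≡ 0 (mod 59).
Since gcd(35, 59) = 1, 35 is invertible modulo 59, hence x_1 − x_2 ≡ 0 (mod 59), i.e. x_1 = x_2.
Therefore g is injective.
We now compute 35⁻¹ mod 59 explicitly. Euclid's algorithm: 59 = 1·35 + 24, 35 = 1·24 + 11, 24 = 2·11 + 2, 11 = 5·2 + 1; back-substituting gives 1 = 27·35 − 16·59, so 35⁻¹ ≡ 27 (mod 59).
Since g is injective, we find g⁻¹(44): we need 35x ≡ 44 − 51 ≡ 52 (mod 59). Using 35⁻¹ = 27: x ≡ 27·52 = 1404 = 23·59 + 47, so x = 47.
Check: g(47) = 35·47 + 51 = 1696 = 28·59 + 44 ≡ 44 (mod 59).

47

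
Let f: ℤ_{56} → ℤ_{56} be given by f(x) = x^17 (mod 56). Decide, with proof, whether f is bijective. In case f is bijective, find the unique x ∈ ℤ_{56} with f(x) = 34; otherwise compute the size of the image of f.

f(0) = 0^17 = 0.
f(14): Repeated squaring mod 56: 14^1 ≡ 14, 14^2 ≡ 14² = 196 ≡ 28, 14^4 ≡ 28² = 784 ≡ 0, 14^8 ≡ 0² = 0, 14^16 ≡ 0² = 0. Since 17 = 16 + 1, 14^17 ≡ 0·14: 0·14 = 0. So 14^17 ≡ 0 (mod 56).
So f(0) = f(14) = 0 while 0 ≠ 14, therefore f is not injective, hence not bijective.
Since f is not bijective, we determine |image(f)|. Computing x^17 mod 56 for each x (by repeated squaring, reducing mod 56 at every step), the values f(0), f(1), …, f(55) are: 0, 1, 32, 19, 16, 45, 48, 7, 8, 25, 40, 51, 24, 13, 0, 15, 32, 33, 16, 3, 48, 21, 8, 39, 40, 9, 24, 27, 0, 29, 32, 47, 16, 17, 48, 35, 8, 53, 40, 23, 24, 41, 0, 43, 32, 5, 16, 31, 48, 49, 8, 11, 40, 37, 24, 55.
The distinct values are {0, 1, 3, 5, 7, 8, 9, 11, 13, 15, 16, 17, 19, 21, 23, 24, 25, 27, 29, 31, 32, 33, 35, 37, 39, 40, 41, 43, 45, 47, 48, 49, 51, 53, 55}; there are 35 of them.

35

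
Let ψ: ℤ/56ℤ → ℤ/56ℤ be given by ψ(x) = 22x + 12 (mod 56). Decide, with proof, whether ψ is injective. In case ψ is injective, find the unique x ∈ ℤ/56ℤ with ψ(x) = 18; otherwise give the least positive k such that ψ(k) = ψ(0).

28

Recall: ψ is injective if ψ(a) = ψ(b) implies a = b.
We have gcd(22, 56) = 2 > 1. Taking a = 0 and b = 28: ψ(0) = 12 and ψ(28) = 22·28 + 12 = 628 ≡ 12 (mod 56).
So ψ(0) = ψ(28) while 0 ≠ 28, therefore ψ is not injective.
Since ψ is not injective, we find the least positive k with ψ(k) = ψ(0): this means 22k ≡ 0 (mod 56), i.e. 56 ∣ 22k. Since gcd(22, 56) = 2, dividing through by 2 this holds exactly when 28 ∣ 11k, and as gcd(11, 28) = 1, exactly when 28 ∣ k.
The smallest positive such k is 28.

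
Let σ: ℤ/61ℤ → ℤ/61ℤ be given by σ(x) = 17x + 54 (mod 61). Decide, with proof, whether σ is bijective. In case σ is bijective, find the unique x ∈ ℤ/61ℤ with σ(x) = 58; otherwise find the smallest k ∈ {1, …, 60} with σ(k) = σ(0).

11

Recall: σ is injective when σ(u) = σ(v) forces u = v.
Suppose σ(u) = σ(v) in ℤ/61ℤ. Then 17u + 54 ≡ 17v + 54 (mod 61), therefore 17(u − v) ≡ 0 (mod 61).
Since gcd(17, 61) = 1, 17 is invertible modulo 61, therefore u − v ≡ 0 (mod 61), i.e. u = v.
We now compute 17⁻¹ mod 61 explicitly. Euclid's algorithm: 61 = 3·17 + 10, 17 = 1·10 + 7, 10 = 1·7 + 3, 7 = 2·3 + 1; back-substituting gives 1 = 18·17 − 5·61, so 17⁻¹ ≡ 18 (mod 61).
For any y ∈ ℤ/61ℤ, x = 18(y − 54) mod 61 satisfies σ(x) = 17·18(y − 54) + 54 ≡ y (since 17·18 ≡ 1 mod 61). So every y has a preimage.
Thus σ is bijective.
Since σ is bijective, we find σ⁻¹(58): we need 17x ≡ 58 − 54 ≡ 4 (mod 61). Using 17⁻¹ = 18: x ≡ 18·4 = 72 = 1·61 + 11, so x = 11.
Check: σ(11) = 17·11 + 54 = 241 = 3·61 + 58 ≡ 58 (mod 61).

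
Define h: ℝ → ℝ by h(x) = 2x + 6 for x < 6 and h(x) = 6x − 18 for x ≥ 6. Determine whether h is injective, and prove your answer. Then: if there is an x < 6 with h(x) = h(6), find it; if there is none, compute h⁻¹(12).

3

Both pieces are strictly increasing (slopes 2 and 6), so each is injective on its own interval.
The left piece maps (−∞, 6) onto (−∞, 18); the right piece maps [6, ∞) onto [18, ∞).
These images are disjoint, so no value is attained by both pieces. Thus h is injective.
Because the two images are disjoint, no x < 6 has h(x) = h(6), so we compute h⁻¹(12): 12 lies in (−∞, 18), so solve 2x + 6 = 12: x = (12 − 6)/2 = 3.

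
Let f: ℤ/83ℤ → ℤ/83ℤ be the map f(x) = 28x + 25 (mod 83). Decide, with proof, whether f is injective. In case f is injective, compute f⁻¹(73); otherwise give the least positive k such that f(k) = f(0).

Recall: f is injective when f(x_1) = f(x_2) forces x_1 = x_2.
Suppose f(x_1) = f(x_2) in ℤ/83ℤ. Then 28x_1 + 25 ≡ 28x_2 + 25 (mod 83), therefore 28(x_1 − x_2) ≡ 0 (mod 83).
Since gcd(28, 83) = 1, 28 is invertible modulo 83, hence x_1 − x_2 ≡ 0 (mod 83), i.e. x_1 = x_2.
So f is injective.
We now compute 28⁻¹ mod 83 explicitly. Euclid's algorithm: 83 = 2·28 + 27, 28 = 1·27 + 1; back-substituting gives 1 = 3·28 − 1·83, so 28⁻¹ ≡ 3 (mod 83).
Since f is injective, we find f⁻¹(73): we need 28x ≡ 73 − 25 ≡ 48 (mod 83). Using 28⁻¹ = 3: x ≡ 3·48 = 144 = 1·83 + 61, so x = 61.
Check: f(61) = 28·61 + 25 = 1733 = 20·83 + 73 ≡ 73 (mod 83).

61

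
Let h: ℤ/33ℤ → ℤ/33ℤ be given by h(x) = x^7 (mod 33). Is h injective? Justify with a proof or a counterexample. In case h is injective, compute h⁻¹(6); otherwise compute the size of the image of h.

Computing x^7 mod 33 for each x (by repeated squaring, reducing mod 33 at every step), the values h(0), h(1), …, h(32) are: 0, 1, 29, 9, 16, 14, 30, 28, 2, 15, 10, 11, 12, 7, 20, 27, 25, 8, 6, 13, 26, 21, 22, 23, 18, 31, 5, 3, 19, 17, 24, 4, 32.
Every element of ℤ/33ℤ appears exactly once in this list, so h is a bijection, and in particular injective.
Since h is injective, we read off the preimage of 6 from the same table: h(18) = 6, so h⁻¹(6) = 18.

18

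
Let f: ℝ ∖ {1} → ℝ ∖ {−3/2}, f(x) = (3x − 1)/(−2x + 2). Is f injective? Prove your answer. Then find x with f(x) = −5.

9/7

Suppose f(a) = f(b). Cross-multiplying: (3a − 1)(−2b + 2) = (3b − 1)(−2a + 2).
Expanding both sides and cancelling the symmetric terms leaves 4·(a − b) = 0. Since 4 ≠ 0, a = b. So f is injective.
Solving f(x) = −5: cross-multiplying gives 3x − 1 = −5(−2x + 2), which rearranges to −7x = −9, so x = 9/7.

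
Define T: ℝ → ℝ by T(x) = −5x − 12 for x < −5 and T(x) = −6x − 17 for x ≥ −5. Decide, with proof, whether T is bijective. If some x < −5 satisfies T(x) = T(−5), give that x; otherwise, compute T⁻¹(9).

-13/3

Both pieces are strictly decreasing (slopes −5 and −6), so each is injective on its own interval.
The left piece maps (−∞, −5) onto (13, ∞); the right piece maps [−5, ∞) onto (−∞, 13].
Since 13 = 13, the images partition ℝ: T is injective and surjective, hence bijective.
Because the two images are disjoint, no x < −5 has T(x) = T(−5), so we compute T⁻¹(9): 9 lies in (−∞, 13], so solve −6x − 17 = 9: x = (9 + 17)/(−6) = −13/3.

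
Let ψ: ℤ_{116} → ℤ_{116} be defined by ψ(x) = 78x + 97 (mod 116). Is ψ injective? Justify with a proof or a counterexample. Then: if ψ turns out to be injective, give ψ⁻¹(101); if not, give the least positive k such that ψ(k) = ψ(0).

By definition, ψ is injective if ψ(s) = ψ(t) implies s = t.
We have gcd(78, 116) = 2 > 1. Taking s = 0 and t = 58: ψ(0) = 97 and ψ(58) = 78·58 + 97 = 4621 ≡ 97 (mod 116).
So ψ(0) = ψ(58) while 0 ≠ 58, hence ψ is not injective.
Since ψ is not injective, we find the least positive k with ψ(k) = ψ(0): this means 78k ≡ 0 (mod 116), i.e. 116 ∣ 78k. Since gcd(78, 116) = 2, dividing through by 2 this holds exactly when 58 ∣ 39k, and as gcd(39, 58) = 1, exactly when 58 ∣ k.
The smallest positive such k is 58.

58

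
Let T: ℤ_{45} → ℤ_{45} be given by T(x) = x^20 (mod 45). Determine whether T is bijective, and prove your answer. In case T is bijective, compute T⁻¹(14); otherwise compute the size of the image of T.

T(3): Repeated squaring mod 45: 3^1 ≡ 3, 3^2 ≡ 3² = 9, 3^4 ≡ 9² = 81 ≡ 36, 3^8 ≡ 36² = 1296 ≡ 36, 3^16 ≡ 36² = 1296 ≡ 36. Since 20 = 16 + 4, 3^20 ≡ 36·36: 36·36 = 1296 ≡ 36. So 3^20 ≡ 36 (mod 45).
T(6): Repeated squaring mod 45: 6^1 ≡ 6, 6^2 ≡ 6² = 36, 6^4 ≡ 36² = 1296 ≡ 36, 6^8 ≡ 36² = 1296 ≡ 36, 6^16 ≡ 36² = 1296 ≡ 36. Since 20 = 16 + 4, 6^20 ≡ 36·36: 36·36 = 1296 ≡ 36. So 6^20 ≡ 36 (mod 45).
So T(3) = T(6) = 36 while 3 ≠ 6, hence T is not injective, hence not bijective.
Since T is not bijective, we determine |image(T)|. Computing x^20 mod 45 for each x (by repeated squaring, reducing mod 45 at every step), the values T(0), T(1), …, T(44) are: 0, 1, 31, 36, 16, 25, 36, 31, 1, 36, 10, 31, 36, 16, 16, 0, 31, 1, 36, 1, 40, 36, 16, 16, 36, 40, 1, 36, 1, 31, 0, 16, 16, 36, 31, 10, 36, 1, 31, 36, 25, 16, 36, 31, 1.
The distinct values are {0, 1, 10, 16, 25, 31, 36, 40}; there are 8 of them.

8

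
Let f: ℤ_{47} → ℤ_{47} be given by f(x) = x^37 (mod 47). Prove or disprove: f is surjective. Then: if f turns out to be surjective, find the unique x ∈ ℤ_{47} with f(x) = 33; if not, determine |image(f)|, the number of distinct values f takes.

44

Since 47 is prime, the nonzero elements of ℤ_{47} form a cyclic group of order 46.
As gcd(37, 46) = 1, raising to the 37th power is a bijection on this group: if s^37 ≡ t^37 then (st^{−1})^37 = 1, and the only element of order dividing gcd(37, 46) = 1 is 1, so s = t.
With f(0) = 0 this makes f injective on all of ℤ_{47}, hence bijective (finite equal-size domain and codomain). In particular f is surjective.
Since f is surjective, we find the preimage of 33. The inverse of x ↦ x^37 on (ℤ_{47})^× is x ↦ x^5, because 37·5 = 185 = 4·46 + 1 ≡ 1 (mod 46) and x^{46} = 1 for x ≠ 0 (Fermat). So f⁻¹(33) = 33^5 mod 47.
Repeated squaring mod 47: 33^1 ≡ 33, 33^2 ≡ 33² = 1089 ≡ 8, 33^4 ≡ 8² = 64 ≡ 17. Since 5 = 4 + 1, 33^5 ≡ 17·33: 17·33 = 561 ≡ 44. So 33^5 ≡ 44 (mod 47).
Hence f⁻¹(33) = 44.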